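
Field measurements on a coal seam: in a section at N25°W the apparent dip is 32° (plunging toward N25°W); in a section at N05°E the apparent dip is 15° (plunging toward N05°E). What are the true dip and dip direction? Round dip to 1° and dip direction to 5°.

Each apparent-dip line lies in the plane. As unit vectors (x east, y north, z up), v₁ plunges 32°→N25°W and v₂ plunges 15°→N05°E.
The plane normal is n = v₁ × v₂ ∝ (-0.311, 0.137, 0.410).
True dip = arccos(n_z / |n|) = arccos(0.7695) = 39.7°.
Dip direction = atan2(-0.311, 0.137) = 294° (azimuth of n's horizontal projection).

true dip 40°, dip direction 295°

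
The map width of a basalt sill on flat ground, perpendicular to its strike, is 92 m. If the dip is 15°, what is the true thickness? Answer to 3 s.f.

True thickness t = w · sin(dip) = 92 × sin 15°
t = 92 × 0.2588 = 23.811 m

23.8 m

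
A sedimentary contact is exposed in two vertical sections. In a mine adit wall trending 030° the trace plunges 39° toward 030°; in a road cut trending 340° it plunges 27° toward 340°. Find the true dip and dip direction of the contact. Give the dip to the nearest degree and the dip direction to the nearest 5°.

true dip 39°, dip direction 030°

The two traces are lines in the plane: v₁ = (sin 30°·cos 39°, cos 30°·cos 39°, −sin 39°), v₂ = (sin 340°·cos 27°, cos 340°·cos 27°, −sin 27°).
The plane normal is n = v₁ × v₂ ∝ (0.221, 0.368, 0.530).
tan δ = √(n_x²+n_y²)/n_z = 0.430/0.530, so δ = 39.0°.
Dip direction = atan2(0.221, 0.368) = 31° (azimuth of n's horizontal projection).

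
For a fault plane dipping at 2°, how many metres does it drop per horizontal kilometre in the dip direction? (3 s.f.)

34.9 m

drop per km = 1000 × tan 2° = 1000 × 0.0349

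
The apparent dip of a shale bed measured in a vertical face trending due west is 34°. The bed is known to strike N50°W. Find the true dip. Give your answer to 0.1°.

The section is 40° from the strike.
tan δ = tan α / sin β = tan 34° / sin 40° = 0.6745 / 0.6428 = 1.0493
true dip = arctan 1.0493 = 46.38°

46.4°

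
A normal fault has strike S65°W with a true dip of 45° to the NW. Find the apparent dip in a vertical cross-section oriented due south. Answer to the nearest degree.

Angle between strike (S65°W) and section (due south): β = 65°.
tan(apparent dip) = tan 45° · sin 65° = 0.9063
α = arctan(0.9063) = 42.19°

42°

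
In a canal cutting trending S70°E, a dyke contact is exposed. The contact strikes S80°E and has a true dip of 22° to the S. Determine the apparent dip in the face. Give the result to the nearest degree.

Angle between strike (S80°E) and section (S70°E): β = 10°.
tan(apparent dip) = tan 22° · sin 10° = 0.0702
α = arctan(0.0702) = 4.01°

4°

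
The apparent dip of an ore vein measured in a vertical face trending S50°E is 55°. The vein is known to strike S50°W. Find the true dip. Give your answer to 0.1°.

55.4°

β = acute angle between strike S50°W and section S50°E = 80°.
tan δ = tan α / sin β = tan 55° / sin 80° = 1.4281 / 0.9848 = 1.4502
δ = arctan(1.4502) = 55.41°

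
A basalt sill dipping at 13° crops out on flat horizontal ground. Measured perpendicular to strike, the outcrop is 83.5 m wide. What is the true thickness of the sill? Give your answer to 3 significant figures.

True thickness t = w · sin(dip) = 83.5 × sin 13°
t = 83.5 × 0.2250 = 18.783 m

18.8 m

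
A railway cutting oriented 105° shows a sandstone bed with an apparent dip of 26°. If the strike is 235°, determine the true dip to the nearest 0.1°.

32.5°

β = acute angle between strike 235° and section 105° = 50°.
tan δ = tan α / sin β = tan 26° / sin 50° = 0.4877 / 0.7660 = 0.6367
true dip = arctan 0.6367 = 32.48°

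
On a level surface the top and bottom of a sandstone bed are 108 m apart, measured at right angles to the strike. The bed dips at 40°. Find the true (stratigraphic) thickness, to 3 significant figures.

69.4 m

True thickness t = w · sin(dip) = 108 × sin 40°
t = 108 × 0.6428 = 69.421 m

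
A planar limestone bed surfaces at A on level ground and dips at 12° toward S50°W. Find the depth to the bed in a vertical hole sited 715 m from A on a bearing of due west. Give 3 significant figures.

The hole lies 40° from the dip direction, so the down-dip offset is 715 × cos 40° = 547.72 m.
Depth = down-dip offset × tan(dip) = 547.72 × tan 12° = 547.72 × 0.2126
Depth = 116.42 m

116 m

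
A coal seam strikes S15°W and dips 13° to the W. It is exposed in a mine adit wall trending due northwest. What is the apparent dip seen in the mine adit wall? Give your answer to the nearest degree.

11°

Angle between strike (S15°W) and section (due northwest): β = 60°.
tan α = tan 13° × sin 60° = 0.2309 × 0.8660 = 0.1999
apparent dip = arctan 0.1999 = 11.31°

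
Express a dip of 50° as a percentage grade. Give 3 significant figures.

grade % = 100 × tan 50° = 100 × 1.1918

119%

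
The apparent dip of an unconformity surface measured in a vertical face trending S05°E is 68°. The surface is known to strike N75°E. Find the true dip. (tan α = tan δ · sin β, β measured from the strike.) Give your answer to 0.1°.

68.3°

β = acute angle between strike N75°E and section S05°E = 80°.
tan δ = tan α / sin β = tan 68° / sin 80° = 2.4751 / 0.9848 = 2.5133
δ = arctan(2.5133) = 68.30°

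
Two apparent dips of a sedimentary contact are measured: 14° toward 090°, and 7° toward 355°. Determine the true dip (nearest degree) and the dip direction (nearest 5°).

The two traces are lines in the plane: v₁ = (sin 90°·cos 14°, cos 90°·cos 14°, −sin 14°), v₂ = (sin 355°·cos 7°, cos 355°·cos 7°, −sin 7°).
The plane normal is n = v₁ × v₂ ∝ (0.239, 0.139, 0.959).
True dip = arccos(n_z / |n|) = arccos(0.9608) = 16.1°.
Dip direction = atan2(0.239, 0.139) = 60° (azimuth of n's horizontal projection).

true dip 16°, dip direction 060°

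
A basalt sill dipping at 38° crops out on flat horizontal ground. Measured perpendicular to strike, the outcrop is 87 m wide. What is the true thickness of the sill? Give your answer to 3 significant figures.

True thickness t = w · sin(dip) = 87 × sin 38°
t = 87 × 0.6157 = 53.563 m

53.6 m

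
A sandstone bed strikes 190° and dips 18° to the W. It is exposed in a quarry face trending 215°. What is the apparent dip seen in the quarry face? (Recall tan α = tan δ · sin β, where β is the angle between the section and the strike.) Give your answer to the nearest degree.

8°

The section lies 25° from the strike.
tan α = tan 18° × sin 25° = 0.3249 × 0.4226 = 0.1373
α = arctan(0.1373) = 7.82°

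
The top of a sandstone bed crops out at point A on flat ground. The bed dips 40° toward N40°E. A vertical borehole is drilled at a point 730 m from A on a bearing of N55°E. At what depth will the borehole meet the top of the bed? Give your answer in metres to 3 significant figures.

592 m

The hole lies 15° from the dip direction, so the down-dip offset is 730 × cos 15° = 705.13 m.
Depth = down-dip offset × tan(dip) = 705.13 × tan 40° = 705.13 × 0.8391
Depth = 591.67 m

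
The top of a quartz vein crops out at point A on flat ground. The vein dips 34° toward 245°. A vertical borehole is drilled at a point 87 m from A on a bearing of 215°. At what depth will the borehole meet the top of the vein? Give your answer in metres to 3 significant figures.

The hole lies 30° from the dip direction, so the down-dip offset is 87 × cos 30° = 75.34 m.
Depth = down-dip offset × tan(dip) = 75.34 × tan 34° = 75.34 × 0.6745
Depth = 50.82 m

50.8 m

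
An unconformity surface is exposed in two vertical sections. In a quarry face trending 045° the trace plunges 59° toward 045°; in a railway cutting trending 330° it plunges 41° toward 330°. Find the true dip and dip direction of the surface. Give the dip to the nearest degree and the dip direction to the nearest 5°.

true dip 60°, dip direction 030°

The two traces are lines in the plane: v₁ = (sin 45°·cos 59°, cos 45°·cos 59°, −sin 59°), v₂ = (sin 330°·cos 41°, cos 330°·cos 41°, −sin 41°).
n = v₁ × v₂ = (0.321, 0.562, 0.375) (taken with n_z > 0).
Dip δ = arctan(|n_h|/n_z) = arctan(0.648/0.375) = 59.9°.
Dip direction = atan2(0.321, 0.562) = 30° (azimuth of n's horizontal projection).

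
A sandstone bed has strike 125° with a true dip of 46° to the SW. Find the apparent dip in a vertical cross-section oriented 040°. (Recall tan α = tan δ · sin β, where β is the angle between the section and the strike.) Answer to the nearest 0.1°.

45.9°

The strike is 125° and the section trends 040°; the acute angle between them is β = 85°.
tan α = tan 46° × sin 85° = 1.0355 × 0.9962 = 1.0316
α = arctan(1.0316) = 45.89°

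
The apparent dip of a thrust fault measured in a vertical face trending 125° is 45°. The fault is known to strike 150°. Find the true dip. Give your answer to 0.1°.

67.1°

β = acute angle between strike 150° and section 125° = 25°.
tan δ = tan α / sin β = tan 45° / sin 25° = 1.0000 / 0.4226 = 2.3662
δ = arctan(2.3662) = 67.09°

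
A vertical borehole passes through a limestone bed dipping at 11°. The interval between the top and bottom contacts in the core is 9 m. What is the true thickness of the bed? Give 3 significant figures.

8.83 m

True thickness t = h · cos(dip) = 9 × cos 11°
t = 9 × 0.9816 = 8.835 m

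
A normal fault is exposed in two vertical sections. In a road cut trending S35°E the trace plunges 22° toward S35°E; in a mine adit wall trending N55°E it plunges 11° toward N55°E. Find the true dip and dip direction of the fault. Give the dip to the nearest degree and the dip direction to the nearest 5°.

Represent each trace as a vector plunging at its apparent dip toward its trend (east-north-up frame): v₁ = (0.532, -0.760, -0.375), v₂ = (0.804, 0.563, -0.191).
Cross product v₁ × v₂ gives the pole to the plane: n ∝ (0.356, -0.200, 0.910).
True dip = arccos(n_z / |n|) = arccos(0.9125) = 24.1°.
Dip direction = azimuth of (n_x, n_y) = atan2(0.356, -0.200) = 119°.

true dip 24°, dip direction 120°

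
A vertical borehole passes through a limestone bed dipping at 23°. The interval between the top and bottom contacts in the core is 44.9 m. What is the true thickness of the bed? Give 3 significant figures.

41.3 m

True thickness t = h · cos(dip) = 44.9 × cos 23°
t = 44.9 × 0.9205 = 41.331 m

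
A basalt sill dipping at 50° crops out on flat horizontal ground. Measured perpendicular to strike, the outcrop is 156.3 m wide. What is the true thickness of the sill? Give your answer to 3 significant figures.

True thickness t = w · sin(dip) = 156.3 × sin 50°
t = 156.3 × 0.7660 = 119.733 m

120 m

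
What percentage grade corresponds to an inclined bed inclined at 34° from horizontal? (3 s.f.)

67.5%

grade % = 100 × tan 34° = 100 × 0.6745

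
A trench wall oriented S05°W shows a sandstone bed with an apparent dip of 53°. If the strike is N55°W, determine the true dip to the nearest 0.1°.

The section is 60° from the strike.
tan(true dip) = tan 53° / sin 60° = 1.5323
δ = arctan(1.5323) = 56.87°

56.9°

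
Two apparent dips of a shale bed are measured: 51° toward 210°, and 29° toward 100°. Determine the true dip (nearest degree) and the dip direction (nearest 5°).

true dip 58°, dip direction 170°

Each apparent-dip line lies in the plane. As unit vectors (x east, y north, z up), v₁ plunges 51°→210° and v₂ plunges 29°→100°.
Cross product v₁ × v₂ gives the pole to the plane: n ∝ (0.146, -0.822, 0.517).
tan δ = √(n_x²+n_y²)/n_z = 0.835/0.517, so δ = 58.2°.
Dip direction = azimuth of (n_x, n_y) = atan2(0.146, -0.822) = 170°.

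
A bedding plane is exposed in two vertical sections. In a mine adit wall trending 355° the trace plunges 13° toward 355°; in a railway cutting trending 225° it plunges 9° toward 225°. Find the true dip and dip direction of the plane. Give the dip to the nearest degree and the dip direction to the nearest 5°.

The two traces are lines in the plane: v₁ = (sin 355°·cos 13°, cos 355°·cos 13°, −sin 13°), v₂ = (sin 225°·cos 9°, cos 225°·cos 9°, −sin 9°).
n = v₁ × v₂ = (-0.309, 0.144, 0.737) (taken with n_z > 0).
Dip δ = arctan(|n_h|/n_z) = arctan(0.341/0.737) = 24.8°.
Dip direction = azimuth of (n_x, n_y) = atan2(-0.309, 0.144) = 295°.

true dip 25°, dip direction 295°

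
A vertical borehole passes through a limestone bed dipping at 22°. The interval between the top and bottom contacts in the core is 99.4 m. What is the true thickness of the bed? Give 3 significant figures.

True thickness t = h · cos(dip) = 99.4 × cos 22°
t = 99.4 × 0.9272 = 92.162 m

92.2 m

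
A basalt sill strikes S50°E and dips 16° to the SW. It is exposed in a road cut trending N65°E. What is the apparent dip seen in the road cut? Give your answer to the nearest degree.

15°

The strike is S50°E and the section trends N65°E; the acute angle between them is β = 65°.
tan(apparent dip) = tan 16° · sin 65° = 0.2599
apparent dip = arctan 0.2599 = 14.57°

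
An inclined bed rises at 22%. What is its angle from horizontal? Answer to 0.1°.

tan θ = 22/100 = 0.2200
θ = arctan(0.2200) = 12.41°

12.4°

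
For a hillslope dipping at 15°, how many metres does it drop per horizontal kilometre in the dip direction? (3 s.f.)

drop per km = 1000 × tan 15° = 1000 × 0.2679

268 m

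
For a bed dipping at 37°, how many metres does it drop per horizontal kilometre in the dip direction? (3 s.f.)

drop per km = 1000 × tan 37° = 1000 × 0.7536

754 m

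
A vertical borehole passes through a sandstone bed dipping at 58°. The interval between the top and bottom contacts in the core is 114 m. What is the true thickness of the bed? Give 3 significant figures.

True thickness t = h · cos(dip) = 114 × cos 58°
t = 114 × 0.5299 = 60.411 m

60.4 m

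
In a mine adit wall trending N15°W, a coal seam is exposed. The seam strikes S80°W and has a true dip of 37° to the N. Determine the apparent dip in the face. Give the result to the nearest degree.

37°

The section lies 85° from the strike.
tan α = tan 37° × sin 85° = 0.7536 × 0.9962 = 0.7507
apparent dip = arctan 0.7507 = 36.90°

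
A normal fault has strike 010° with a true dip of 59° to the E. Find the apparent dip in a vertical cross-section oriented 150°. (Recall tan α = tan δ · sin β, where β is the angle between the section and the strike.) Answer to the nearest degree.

The strike is 010° and the section trends 150°; the acute angle between them is β = 40°.
tan α = tan 59° × sin 40° = 1.6643 × 0.6428 = 1.0698
apparent dip = arctan 1.0698 = 46.93°

47°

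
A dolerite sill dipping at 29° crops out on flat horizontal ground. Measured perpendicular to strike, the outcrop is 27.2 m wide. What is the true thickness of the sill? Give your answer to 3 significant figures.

True thickness t = w · sin(dip) = 27.2 × sin 29°
t = 27.2 × 0.4848 = 13.187 m

13.2 m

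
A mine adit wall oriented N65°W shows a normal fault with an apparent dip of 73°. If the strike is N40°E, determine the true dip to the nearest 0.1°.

73.5°

β = acute angle between strike N40°E and section N65°W = 75°.
tan(true dip) = tan 73° / sin 75° = 3.3862
true dip = arctan 3.3862 = 73.55°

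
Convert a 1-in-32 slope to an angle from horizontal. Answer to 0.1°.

tan θ = 1/32 = 0.0312
θ = arctan(0.0312) = 1.79°

1.8°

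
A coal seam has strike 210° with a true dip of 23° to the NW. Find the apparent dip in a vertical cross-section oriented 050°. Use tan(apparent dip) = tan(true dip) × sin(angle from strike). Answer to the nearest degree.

8°

Angle between strike (210°) and section (050°): β = 20°.
tan(apparent dip) = tan 23° · sin 20° = 0.1452
α = arctan(0.1452) = 8.26°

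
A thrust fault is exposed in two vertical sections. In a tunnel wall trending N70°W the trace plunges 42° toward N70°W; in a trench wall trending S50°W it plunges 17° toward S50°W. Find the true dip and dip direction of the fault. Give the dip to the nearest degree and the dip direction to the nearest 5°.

true dip 42°, dip direction 300°

The two traces are lines in the plane: v₁ = (sin 290°·cos 42°, cos 290°·cos 42°, −sin 42°), v₂ = (sin 230°·cos 17°, cos 230°·cos 17°, −sin 17°).
The plane normal is n = v₁ × v₂ ∝ (-0.486, 0.286, 0.615).
tan δ = √(n_x²+n_y²)/n_z = 0.564/0.615, so δ = 42.5°.
Dip direction = atan2(-0.486, 0.286) = 300° (azimuth of n's horizontal projection).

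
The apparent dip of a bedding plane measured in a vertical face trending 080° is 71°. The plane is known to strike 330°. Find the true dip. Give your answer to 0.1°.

72.1°

The section is 70° from the strike.
tan(true dip) = tan 71° / sin 70° = 3.0906
δ = arctan(3.0906) = 72.07°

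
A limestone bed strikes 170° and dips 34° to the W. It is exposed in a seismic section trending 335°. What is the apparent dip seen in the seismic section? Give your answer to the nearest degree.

The strike is 170° and the section trends 335°; the acute angle between them is β = 15°.
tan α = tan 34° × sin 15° = 0.6745 × 0.2588 = 0.1746
α = arctan(0.1746) = 9.90°

10°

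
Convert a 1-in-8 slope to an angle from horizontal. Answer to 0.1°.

tan θ = 1/8 = 0.1250
θ = arctan(0.1250) = 7.13°

7.1°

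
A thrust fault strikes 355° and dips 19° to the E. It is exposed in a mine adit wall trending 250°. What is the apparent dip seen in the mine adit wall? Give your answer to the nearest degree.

18°

Angle between strike (355°) and section (250°): β = 75°.
tan α = tan 19° × sin 75° = 0.3443 × 0.9659 = 0.3326
α = arctan(0.3326) = 18.40°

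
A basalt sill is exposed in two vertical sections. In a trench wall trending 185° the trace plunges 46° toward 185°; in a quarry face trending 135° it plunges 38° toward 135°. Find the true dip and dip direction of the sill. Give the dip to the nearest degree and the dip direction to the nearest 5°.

true dip 46°, dip direction 175°

The two traces are lines in the plane: v₁ = (sin 185°·cos 46°, cos 185°·cos 46°, −sin 46°), v₂ = (sin 135°·cos 38°, cos 135°·cos 38°, −sin 38°).
Cross product v₁ × v₂ gives the pole to the plane: n ∝ (0.025, -0.438, 0.419).
tan δ = √(n_x²+n_y²)/n_z = 0.439/0.419, so δ = 46.3°.
Dip direction = azimuth of (n_x, n_y) = atan2(0.025, -0.438) = 177°.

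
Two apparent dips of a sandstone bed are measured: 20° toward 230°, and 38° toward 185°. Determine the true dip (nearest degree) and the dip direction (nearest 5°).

true dip 40°, dip direction 165°

Each apparent-dip line lies in the plane. As unit vectors (x east, y north, z up), v₁ plunges 20°→230° and v₂ plunges 38°→185°.
The plane normal is n = v₁ × v₂ ∝ (0.103, -0.420, 0.524).
True dip = arccos(n_z / |n|) = arccos(0.7712) = 39.5°.
Dip direction = atan2(0.103, -0.420) = 166° (azimuth of n's horizontal projection).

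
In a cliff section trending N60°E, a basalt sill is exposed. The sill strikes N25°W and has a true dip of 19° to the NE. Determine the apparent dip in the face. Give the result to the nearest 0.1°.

The section lies 85° from the strike.
tan(apparent dip) = tan 19° · sin 85° = 0.3430
α = arctan(0.3430) = 18.93°

18.9°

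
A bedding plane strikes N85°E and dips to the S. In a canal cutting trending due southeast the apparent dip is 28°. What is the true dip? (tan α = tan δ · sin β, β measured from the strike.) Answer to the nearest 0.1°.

34.8°

β = acute angle between strike N85°E and section due southeast = 50°.
tan(true dip) = tan 28° / sin 50° = 0.6941
true dip = arctan 0.6941 = 34.76°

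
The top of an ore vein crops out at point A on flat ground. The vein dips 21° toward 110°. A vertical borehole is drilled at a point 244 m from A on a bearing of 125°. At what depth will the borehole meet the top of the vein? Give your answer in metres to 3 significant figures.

90.5 m

The hole lies 15° from the dip direction, so the down-dip offset is 244 × cos 15° = 235.69 m.
Depth = down-dip offset × tan(dip) = 235.69 × tan 21° = 235.69 × 0.3839
Depth = 90.47 m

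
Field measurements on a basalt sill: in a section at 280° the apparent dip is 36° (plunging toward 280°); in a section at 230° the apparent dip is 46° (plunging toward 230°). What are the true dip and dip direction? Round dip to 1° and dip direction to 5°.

true dip 46°, dip direction 235°

Each apparent-dip line lies in the plane. As unit vectors (x east, y north, z up), v₁ plunges 36°→280° and v₂ plunges 46°→230°.
Cross product v₁ × v₂ gives the pole to the plane: n ∝ (-0.364, -0.260, 0.431).
tan δ = √(n_x²+n_y²)/n_z = 0.447/0.431, so δ = 46.1°.
Dip direction = atan2(-0.364, -0.260) = 234° (azimuth of n's horizontal projection).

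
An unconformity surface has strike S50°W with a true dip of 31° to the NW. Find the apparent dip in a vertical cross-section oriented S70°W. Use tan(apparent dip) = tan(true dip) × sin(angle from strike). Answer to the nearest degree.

The section lies 20° from the strike.
tan(apparent dip) = tan 31° · sin 20° = 0.2055
apparent dip = arctan 0.2055 = 11.61°

12°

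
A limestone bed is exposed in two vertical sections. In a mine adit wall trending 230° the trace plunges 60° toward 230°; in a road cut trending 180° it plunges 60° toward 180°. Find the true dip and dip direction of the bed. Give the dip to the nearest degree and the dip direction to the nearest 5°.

Each apparent-dip line lies in the plane. As unit vectors (x east, y north, z up), v₁ plunges 60°→230° and v₂ plunges 60°→180°.
The plane normal is n = v₁ × v₂ ∝ (-0.155, -0.332, 0.192).
True dip = arccos(n_z / |n|) = arccos(0.4636) = 62.4°.
The horizontal component of n points toward azimuth atan2(n_x, n_y) = 205°, the dip direction.

true dip 62°, dip direction 205°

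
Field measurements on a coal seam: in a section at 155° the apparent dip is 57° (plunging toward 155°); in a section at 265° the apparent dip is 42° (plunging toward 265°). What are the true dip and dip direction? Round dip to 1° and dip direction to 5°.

true dip 65°, dip direction 200°

Represent each trace as a vector plunging at its apparent dip toward its trend (east-north-up frame): v₁ = (0.230, -0.494, -0.839), v₂ = (-0.740, -0.065, -0.669).
Cross product v₁ × v₂ gives the pole to the plane: n ∝ (-0.276, -0.775, 0.380).
Dip δ = arctan(|n_h|/n_z) = arctan(0.823/0.380) = 65.2°.
The horizontal component of n points toward azimuth atan2(n_x, n_y) = 200°, the dip direction.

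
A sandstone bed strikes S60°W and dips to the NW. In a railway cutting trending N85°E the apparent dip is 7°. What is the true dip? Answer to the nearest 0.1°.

16.2°

β = acute angle between strike S60°W and section N85°E = 25°.
tan(true dip) = tan 7° / sin 25° = 0.2905
δ = arctan(0.2905) = 16.20°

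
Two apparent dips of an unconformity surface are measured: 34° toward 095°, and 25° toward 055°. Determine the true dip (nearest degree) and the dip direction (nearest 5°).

true dip 34°, dip direction 100°

Represent each trace as a vector plunging at its apparent dip toward its trend (east-north-up frame): v₁ = (0.826, -0.072, -0.559), v₂ = (0.742, 0.520, -0.423).
n = v₁ × v₂ = (0.321, -0.066, 0.483) (taken with n_z > 0).
tan δ = √(n_x²+n_y²)/n_z = 0.328/0.483, so δ = 34.2°.
Dip direction = azimuth of (n_x, n_y) = atan2(0.321, -0.066) = 102°.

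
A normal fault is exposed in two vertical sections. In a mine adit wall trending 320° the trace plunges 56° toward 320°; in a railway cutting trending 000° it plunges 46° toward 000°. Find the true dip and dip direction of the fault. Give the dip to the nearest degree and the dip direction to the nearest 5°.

true dip 56°, dip direction 315°

Represent each trace as a vector plunging at its apparent dip toward its trend (east-north-up frame): v₁ = (-0.359, 0.428, -0.829), v₂ = (0.000, 0.695, -0.719).
The plane normal is n = v₁ × v₂ ∝ (-0.268, 0.259, 0.250).
tan δ = √(n_x²+n_y²)/n_z = 0.372/0.250, so δ = 56.1°.
Dip direction = azimuth of (n_x, n_y) = atan2(-0.268, 0.259) = 314°.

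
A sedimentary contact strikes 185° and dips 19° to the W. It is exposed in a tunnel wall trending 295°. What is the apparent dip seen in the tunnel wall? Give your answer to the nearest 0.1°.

The strike is 185° and the section trends 295°; the acute angle between them is β = 70°.
tan α = tan 19° × sin 70° = 0.3443 × 0.9397 = 0.3236
α = arctan(0.3236) = 17.93°

17.9°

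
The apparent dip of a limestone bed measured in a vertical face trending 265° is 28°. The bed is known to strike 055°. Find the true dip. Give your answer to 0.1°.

The section is 30° from the strike.
tan(true dip) = tan 28° / sin 30° = 1.0634
true dip = arctan 1.0634 = 46.76°

46.8°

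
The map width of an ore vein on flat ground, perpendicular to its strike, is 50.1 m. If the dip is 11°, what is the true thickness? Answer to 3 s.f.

9.56 m

True thickness t = w · sin(dip) = 50.1 × sin 11°
t = 50.1 × 0.1908 = 9.560 m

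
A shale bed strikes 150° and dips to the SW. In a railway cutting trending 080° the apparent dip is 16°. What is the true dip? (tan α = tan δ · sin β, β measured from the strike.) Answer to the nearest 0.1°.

17.0°

The section is 70° from the strike.
tan(true dip) = tan 16° / sin 70° = 0.3051
δ = arctan(0.3051) = 16.97°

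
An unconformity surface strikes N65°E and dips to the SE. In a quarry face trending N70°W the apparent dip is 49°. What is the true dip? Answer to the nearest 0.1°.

58.4°

The section is 45° from the strike.
tan(true dip) = tan 49° / sin 45° = 1.6269
true dip = arctan 1.6269 = 58.42°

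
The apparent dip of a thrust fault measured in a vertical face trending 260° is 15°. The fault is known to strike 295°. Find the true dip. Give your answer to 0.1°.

The section is 35° from the strike.
tan(true dip) = tan 15° / sin 35° = 0.4672
δ = arctan(0.4672) = 25.04°

25.0°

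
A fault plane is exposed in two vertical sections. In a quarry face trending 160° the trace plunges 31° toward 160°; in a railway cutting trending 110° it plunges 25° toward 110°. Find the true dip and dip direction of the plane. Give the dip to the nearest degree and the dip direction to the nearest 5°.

true dip 31°, dip direction 150°

The two traces are lines in the plane: v₁ = (sin 160°·cos 31°, cos 160°·cos 31°, −sin 31°), v₂ = (sin 110°·cos 25°, cos 110°·cos 25°, −sin 25°).
Cross product v₁ × v₂ gives the pole to the plane: n ∝ (0.181, -0.315, 0.595).
tan δ = √(n_x²+n_y²)/n_z = 0.363/0.595, so δ = 31.4°.
The horizontal component of n points toward azimuth atan2(n_x, n_y) = 150°, the dip direction.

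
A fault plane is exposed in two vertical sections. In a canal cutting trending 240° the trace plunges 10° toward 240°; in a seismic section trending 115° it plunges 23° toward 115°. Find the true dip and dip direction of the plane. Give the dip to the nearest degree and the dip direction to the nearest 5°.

true dip 34°, dip direction 165°

Each apparent-dip line lies in the plane. As unit vectors (x east, y north, z up), v₁ plunges 10°→240° and v₂ plunges 23°→115°.
The plane normal is n = v₁ × v₂ ∝ (0.125, -0.478, 0.743).
tan δ = √(n_x²+n_y²)/n_z = 0.494/0.743, so δ = 33.6°.
The horizontal component of n points toward azimuth atan2(n_x, n_y) = 165°, the dip direction.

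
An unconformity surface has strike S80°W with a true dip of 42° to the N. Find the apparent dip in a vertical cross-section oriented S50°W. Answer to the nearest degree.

24°

Angle between strike (S80°W) and section (S50°W): β = 30°.
tan(apparent dip) = tan 42° · sin 30° = 0.4502
α = arctan(0.4502) = 24.24°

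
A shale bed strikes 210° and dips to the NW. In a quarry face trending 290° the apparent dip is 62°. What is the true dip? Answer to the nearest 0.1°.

62.4°

The section is 80° from the strike.
tan δ = tan α / sin β = tan 62° / sin 80° = 1.8807 / 0.9848 = 1.9097
true dip = arctan 1.9097 = 62.36°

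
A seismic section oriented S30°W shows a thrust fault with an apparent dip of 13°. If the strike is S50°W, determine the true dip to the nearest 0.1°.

The section is 20° from the strike.
tan(true dip) = tan 13° / sin 20° = 0.6750
true dip = arctan 0.6750 = 34.02°

34.0°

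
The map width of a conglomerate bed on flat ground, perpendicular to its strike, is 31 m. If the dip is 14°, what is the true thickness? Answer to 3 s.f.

True thickness t = w · sin(dip) = 31 × sin 14°
t = 31 × 0.2419 = 7.500 m

7.50 m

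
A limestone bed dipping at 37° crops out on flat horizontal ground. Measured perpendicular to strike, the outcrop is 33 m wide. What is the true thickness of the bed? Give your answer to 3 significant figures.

19.9 m

True thickness t = w · sin(dip) = 33 × sin 37°
t = 33 × 0.6018 = 19.860 m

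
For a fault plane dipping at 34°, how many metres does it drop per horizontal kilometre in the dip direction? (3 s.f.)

drop per km = 1000 × tan 34° = 1000 × 0.6745

675 m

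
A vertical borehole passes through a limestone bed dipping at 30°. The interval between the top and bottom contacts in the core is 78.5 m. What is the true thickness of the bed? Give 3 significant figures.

True thickness t = h · cos(dip) = 78.5 × cos 30°
t = 78.5 × 0.8660 = 67.983 m

68.0 m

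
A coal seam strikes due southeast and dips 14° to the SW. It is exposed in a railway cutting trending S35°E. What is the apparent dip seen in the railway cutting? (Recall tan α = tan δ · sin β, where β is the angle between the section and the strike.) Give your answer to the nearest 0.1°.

The section lies 10° from the strike.
tan(apparent dip) = tan 14° · sin 10° = 0.0433
α = arctan(0.0433) = 2.48°

2.5°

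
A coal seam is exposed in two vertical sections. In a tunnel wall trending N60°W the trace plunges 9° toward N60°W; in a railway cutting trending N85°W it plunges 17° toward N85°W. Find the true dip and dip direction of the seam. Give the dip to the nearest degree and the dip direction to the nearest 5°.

true dip 23°, dip direction 230°

Each apparent-dip line lies in the plane. As unit vectors (x east, y north, z up), v₁ plunges 9°→N60°W and v₂ plunges 17°→N85°W.
The plane normal is n = v₁ × v₂ ∝ (-0.131, -0.101, 0.399).
Dip δ = arctan(|n_h|/n_z) = arctan(0.166/0.399) = 22.5°.
Dip direction = azimuth of (n_x, n_y) = atan2(-0.131, -0.101) = 232°.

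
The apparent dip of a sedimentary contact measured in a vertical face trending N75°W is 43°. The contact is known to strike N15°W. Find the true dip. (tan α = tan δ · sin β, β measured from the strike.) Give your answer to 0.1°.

47.1°

The section is 60° from the strike.
tan δ = tan α / sin β = tan 43° / sin 60° = 0.9325 / 0.8660 = 1.0768
true dip = arctan 1.0768 = 47.12°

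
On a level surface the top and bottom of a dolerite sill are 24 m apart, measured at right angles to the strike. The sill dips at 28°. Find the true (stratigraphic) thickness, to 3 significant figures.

True thickness t = w · sin(dip) = 24 × sin 28°
t = 24 × 0.4695 = 11.267 m

11.3 m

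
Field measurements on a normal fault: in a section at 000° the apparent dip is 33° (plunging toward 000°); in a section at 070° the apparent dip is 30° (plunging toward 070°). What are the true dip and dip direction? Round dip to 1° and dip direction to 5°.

The two traces are lines in the plane: v₁ = (sin 0°·cos 33°, cos 0°·cos 33°, −sin 33°), v₂ = (sin 70°·cos 30°, cos 70°·cos 30°, −sin 30°).
n = v₁ × v₂ = (0.258, 0.443, 0.683) (taken with n_z > 0).
tan δ = √(n_x²+n_y²)/n_z = 0.513/0.683, so δ = 36.9°.
The horizontal component of n points toward azimuth atan2(n_x, n_y) = 30°, the dip direction.

true dip 37°, dip direction 030°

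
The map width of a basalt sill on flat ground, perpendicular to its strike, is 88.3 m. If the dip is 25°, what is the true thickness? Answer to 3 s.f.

True thickness t = w · sin(dip) = 88.3 × sin 25°
t = 88.3 × 0.4226 = 37.317 m

37.3 m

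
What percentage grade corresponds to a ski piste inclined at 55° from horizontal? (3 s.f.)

143%

grade % = 100 × tan 55° = 100 × 1.4281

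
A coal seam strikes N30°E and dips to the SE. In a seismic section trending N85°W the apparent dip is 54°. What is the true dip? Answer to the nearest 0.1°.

56.6°

The section is 65° from the strike.
tan(true dip) = tan 54° / sin 65° = 1.5187
δ = arctan(1.5187) = 56.64°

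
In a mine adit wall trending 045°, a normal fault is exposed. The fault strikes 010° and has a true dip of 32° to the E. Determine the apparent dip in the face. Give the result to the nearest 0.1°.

The strike is 010° and the section trends 045°; the acute angle between them is β = 35°.
tan(apparent dip) = tan 32° · sin 35° = 0.3584
apparent dip = arctan 0.3584 = 19.72°

19.7°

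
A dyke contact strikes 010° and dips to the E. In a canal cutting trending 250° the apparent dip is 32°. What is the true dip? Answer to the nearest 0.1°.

β = acute angle between strike 010° and section 250° = 60°.
tan δ = tan α / sin β = tan 32° / sin 60° = 0.6249 / 0.8660 = 0.7215
δ = arctan(0.7215) = 35.81°

35.8°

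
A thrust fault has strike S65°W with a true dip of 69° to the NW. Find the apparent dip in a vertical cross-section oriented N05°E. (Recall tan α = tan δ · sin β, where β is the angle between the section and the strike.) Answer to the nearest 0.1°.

The section lies 60° from the strike.
tan(apparent dip) = tan 69° · sin 60° = 2.2561
α = arctan(2.2561) = 66.09°

66.1°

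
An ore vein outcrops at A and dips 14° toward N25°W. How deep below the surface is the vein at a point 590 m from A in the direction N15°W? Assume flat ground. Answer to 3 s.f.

The hole lies 10° from the dip direction, so the down-dip offset is 590 × cos 10° = 581.04 m.
Depth = down-dip offset × tan(dip) = 581.04 × tan 14° = 581.04 × 0.2493
Depth = 144.87 m

145 m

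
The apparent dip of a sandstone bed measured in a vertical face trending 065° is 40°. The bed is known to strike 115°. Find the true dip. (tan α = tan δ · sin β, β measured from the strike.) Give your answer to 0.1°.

47.6°

β = acute angle between strike 115° and section 065° = 50°.
tan δ = tan α / sin β = tan 40° / sin 50° = 0.8391 / 0.7660 = 1.0954
true dip = arctan 1.0954 = 47.61°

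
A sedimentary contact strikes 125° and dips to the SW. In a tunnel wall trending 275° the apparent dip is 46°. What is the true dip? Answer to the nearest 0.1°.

β = acute angle between strike 125° and section 275° = 30°.
tan(true dip) = tan 46° / sin 30° = 2.0711
true dip = arctan 2.0711 = 64.23°

64.2°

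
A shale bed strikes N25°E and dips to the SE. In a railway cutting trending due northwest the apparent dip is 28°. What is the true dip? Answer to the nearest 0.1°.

29.5°

β = acute angle between strike N25°E and section due northwest = 70°.
tan δ = tan α / sin β = tan 28° / sin 70° = 0.5317 / 0.9397 = 0.5658
δ = arctan(0.5658) = 29.50°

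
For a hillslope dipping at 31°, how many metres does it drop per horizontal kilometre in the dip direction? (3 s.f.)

601 m

drop per km = 1000 × tan 31° = 1000 × 0.6009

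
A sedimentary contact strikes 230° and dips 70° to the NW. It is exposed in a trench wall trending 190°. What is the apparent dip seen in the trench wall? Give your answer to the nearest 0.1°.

Angle between strike (230°) and section (190°): β = 40°.
tan α = tan 70° × sin 40° = 2.7475 × 0.6428 = 1.7660
apparent dip = arctan 1.7660 = 60.48°

60.5°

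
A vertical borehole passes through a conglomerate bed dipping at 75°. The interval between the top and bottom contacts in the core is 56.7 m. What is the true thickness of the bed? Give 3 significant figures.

14.7 m

True thickness t = h · cos(dip) = 56.7 × cos 75°
t = 56.7 × 0.2588 = 14.675 m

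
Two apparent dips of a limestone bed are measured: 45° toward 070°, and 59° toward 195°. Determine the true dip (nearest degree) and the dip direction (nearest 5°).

true dip 71°, dip direction 140°

The two traces are lines in the plane: v₁ = (sin 70°·cos 45°, cos 70°·cos 45°, −sin 45°), v₂ = (sin 195°·cos 59°, cos 195°·cos 59°, −sin 59°).
Cross product v₁ × v₂ gives the pole to the plane: n ∝ (0.559, -0.664, 0.298).
True dip = arccos(n_z / |n|) = arccos(0.3251) = 71.0°.
Dip direction = atan2(0.559, -0.664) = 140° (azimuth of n's horizontal projection).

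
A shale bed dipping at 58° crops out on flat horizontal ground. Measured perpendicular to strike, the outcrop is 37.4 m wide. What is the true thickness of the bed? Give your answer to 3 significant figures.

31.7 m

True thickness t = w · sin(dip) = 37.4 × sin 58°
t = 37.4 × 0.8480 = 31.717 m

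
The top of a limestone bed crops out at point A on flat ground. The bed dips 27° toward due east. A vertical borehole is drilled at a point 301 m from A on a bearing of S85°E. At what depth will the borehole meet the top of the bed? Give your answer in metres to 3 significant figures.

153 m

The hole lies 5° from the dip direction, so the down-dip offset is 301 × cos 5° = 299.85 m.
Depth = down-dip offset × tan(dip) = 299.85 × tan 27° = 299.85 × 0.5095
Depth = 152.78 m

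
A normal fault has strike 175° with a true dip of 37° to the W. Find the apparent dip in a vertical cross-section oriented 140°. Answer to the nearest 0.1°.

23.4°

Angle between strike (175°) and section (140°): β = 35°.
tan α = tan 37° × sin 35° = 0.7536 × 0.5736 = 0.4322
α = arctan(0.4322) = 23.38°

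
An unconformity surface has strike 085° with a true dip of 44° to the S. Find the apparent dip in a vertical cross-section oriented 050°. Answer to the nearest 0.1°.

Angle between strike (085°) and section (050°): β = 35°.
tan α = tan 44° × sin 35° = 0.9657 × 0.5736 = 0.5539
apparent dip = arctan 0.5539 = 28.98°

29.0°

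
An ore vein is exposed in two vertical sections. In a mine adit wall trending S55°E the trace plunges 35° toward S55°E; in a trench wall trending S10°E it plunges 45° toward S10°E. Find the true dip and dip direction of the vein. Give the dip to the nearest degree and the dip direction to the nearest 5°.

true dip 45°, dip direction 170°

Each apparent-dip line lies in the plane. As unit vectors (x east, y north, z up), v₁ plunges 35°→S55°E and v₂ plunges 45°→S10°E.
The plane normal is n = v₁ × v₂ ∝ (0.067, -0.404, 0.410).
Dip δ = arctan(|n_h|/n_z) = arctan(0.410/0.410) = 45.0°.
The horizontal component of n points toward azimuth atan2(n_x, n_y) = 171°, the dip direction.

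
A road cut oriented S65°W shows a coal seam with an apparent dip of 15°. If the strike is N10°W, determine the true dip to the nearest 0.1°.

15.5°

The section is 75° from the strike.
tan δ = tan α / sin β = tan 15° / sin 75° = 0.2679 / 0.9659 = 0.2774
δ = arctan(0.2774) = 15.50°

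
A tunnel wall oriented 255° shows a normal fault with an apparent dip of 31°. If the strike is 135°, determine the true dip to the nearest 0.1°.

34.8°

β = acute angle between strike 135° and section 255° = 60°.
tan(true dip) = tan 31° / sin 60° = 0.6938
δ = arctan(0.6938) = 34.75°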